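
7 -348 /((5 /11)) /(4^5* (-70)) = 628157 /89600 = 7.01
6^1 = 6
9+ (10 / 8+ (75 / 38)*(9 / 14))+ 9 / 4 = 7325 / 532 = 13.77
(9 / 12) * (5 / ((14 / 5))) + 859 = 48179 / 56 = 860.34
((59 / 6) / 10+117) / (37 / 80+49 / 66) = 311476 / 3181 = 97.92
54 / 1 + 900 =954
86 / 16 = 43 / 8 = 5.38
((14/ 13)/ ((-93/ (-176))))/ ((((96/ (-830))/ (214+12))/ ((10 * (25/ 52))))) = -902728750/ 47151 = -19145.48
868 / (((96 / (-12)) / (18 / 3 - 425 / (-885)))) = -248899 / 354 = -703.10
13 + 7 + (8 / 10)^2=516 / 25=20.64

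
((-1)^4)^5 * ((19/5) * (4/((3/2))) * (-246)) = -12464/5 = -2492.80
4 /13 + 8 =8.31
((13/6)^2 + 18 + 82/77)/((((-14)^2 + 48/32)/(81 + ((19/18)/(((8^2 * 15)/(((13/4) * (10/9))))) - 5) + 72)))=606384268691/34057013760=17.80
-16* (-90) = 1440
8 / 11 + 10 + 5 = 173 / 11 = 15.73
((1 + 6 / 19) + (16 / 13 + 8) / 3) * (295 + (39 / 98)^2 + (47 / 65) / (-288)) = 411254922823 / 317195424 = 1296.53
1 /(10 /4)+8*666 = 26642 /5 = 5328.40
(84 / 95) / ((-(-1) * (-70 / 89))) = -534 / 475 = -1.12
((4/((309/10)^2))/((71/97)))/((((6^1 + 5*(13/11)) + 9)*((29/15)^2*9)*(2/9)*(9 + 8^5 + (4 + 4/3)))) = 1600500/1432906149732019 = 0.00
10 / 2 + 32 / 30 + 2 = 8.07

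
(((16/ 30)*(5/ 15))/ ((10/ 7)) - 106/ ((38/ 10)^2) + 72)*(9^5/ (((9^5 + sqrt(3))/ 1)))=339771513917727/ 5244704865325 - 5754060423*sqrt(3)/ 5244704865325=64.78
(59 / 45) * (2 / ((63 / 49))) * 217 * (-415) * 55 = -10101725.06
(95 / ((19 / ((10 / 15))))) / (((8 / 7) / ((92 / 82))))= 805 / 246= 3.27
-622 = -622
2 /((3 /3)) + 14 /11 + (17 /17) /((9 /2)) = 346 /99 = 3.49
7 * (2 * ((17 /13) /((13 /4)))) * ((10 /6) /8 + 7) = 20587 /507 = 40.61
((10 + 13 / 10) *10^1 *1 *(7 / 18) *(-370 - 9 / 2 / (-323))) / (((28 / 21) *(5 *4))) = -189057701 / 310080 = -609.71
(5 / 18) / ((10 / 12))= 1 / 3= 0.33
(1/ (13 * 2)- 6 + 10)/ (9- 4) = 21/ 26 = 0.81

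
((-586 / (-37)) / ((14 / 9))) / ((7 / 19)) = 50103 / 1813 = 27.64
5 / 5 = 1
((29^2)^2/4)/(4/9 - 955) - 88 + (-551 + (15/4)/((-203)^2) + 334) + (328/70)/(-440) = -8678054868577/17701325950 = -490.25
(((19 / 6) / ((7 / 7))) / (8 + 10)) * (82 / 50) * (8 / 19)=82 / 675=0.12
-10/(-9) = 10/9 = 1.11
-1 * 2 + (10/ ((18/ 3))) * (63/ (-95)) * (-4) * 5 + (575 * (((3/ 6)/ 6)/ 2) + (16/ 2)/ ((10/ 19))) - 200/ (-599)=81393479/ 1365720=59.60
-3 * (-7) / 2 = 21 / 2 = 10.50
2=2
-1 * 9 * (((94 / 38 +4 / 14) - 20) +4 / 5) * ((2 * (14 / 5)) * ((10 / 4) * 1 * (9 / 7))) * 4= 7084584 / 665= 10653.51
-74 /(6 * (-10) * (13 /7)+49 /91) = 6734 /10091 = 0.67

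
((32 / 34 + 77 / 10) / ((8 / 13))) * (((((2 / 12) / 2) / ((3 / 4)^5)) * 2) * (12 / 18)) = 6.57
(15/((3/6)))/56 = 15/28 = 0.54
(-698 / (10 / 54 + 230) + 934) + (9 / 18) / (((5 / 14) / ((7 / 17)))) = 19684459 / 21131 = 931.54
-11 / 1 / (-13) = 11 / 13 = 0.85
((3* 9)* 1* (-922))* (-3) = 74682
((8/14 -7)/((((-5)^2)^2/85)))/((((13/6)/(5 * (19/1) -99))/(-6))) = -9.68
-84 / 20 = -21 / 5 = -4.20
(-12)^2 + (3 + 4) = 151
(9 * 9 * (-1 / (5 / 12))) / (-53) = 972 / 265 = 3.67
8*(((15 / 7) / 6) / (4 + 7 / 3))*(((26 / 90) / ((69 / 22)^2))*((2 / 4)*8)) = 100672 / 1899639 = 0.05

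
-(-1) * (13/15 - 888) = -13307/15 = -887.13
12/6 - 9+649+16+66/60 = 6591/10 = 659.10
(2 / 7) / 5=2 / 35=0.06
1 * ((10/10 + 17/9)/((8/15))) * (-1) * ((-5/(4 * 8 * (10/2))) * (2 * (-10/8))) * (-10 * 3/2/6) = 1625/1536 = 1.06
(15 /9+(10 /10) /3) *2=4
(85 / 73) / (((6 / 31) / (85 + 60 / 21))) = 528.55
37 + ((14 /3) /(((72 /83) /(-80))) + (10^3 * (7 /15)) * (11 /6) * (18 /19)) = 214001 /513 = 417.16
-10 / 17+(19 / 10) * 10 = 313 / 17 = 18.41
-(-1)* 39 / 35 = 39 / 35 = 1.11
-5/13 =-0.38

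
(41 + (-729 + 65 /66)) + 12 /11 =-685.92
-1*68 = -68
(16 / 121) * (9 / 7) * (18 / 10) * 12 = 15552 / 4235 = 3.67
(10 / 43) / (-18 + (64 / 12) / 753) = -0.01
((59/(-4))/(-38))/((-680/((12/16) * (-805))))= 28497/82688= 0.34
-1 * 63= -63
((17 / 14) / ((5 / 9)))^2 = 23409 / 4900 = 4.78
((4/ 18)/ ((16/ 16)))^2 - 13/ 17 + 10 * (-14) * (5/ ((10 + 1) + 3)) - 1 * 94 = -144.72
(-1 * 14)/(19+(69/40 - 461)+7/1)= 560/17331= 0.03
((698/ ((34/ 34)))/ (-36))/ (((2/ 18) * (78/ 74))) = -12913/ 78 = -165.55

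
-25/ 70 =-5/ 14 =-0.36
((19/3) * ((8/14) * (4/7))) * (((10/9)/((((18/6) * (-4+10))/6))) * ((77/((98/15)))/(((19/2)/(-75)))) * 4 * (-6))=1760000/1029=1710.40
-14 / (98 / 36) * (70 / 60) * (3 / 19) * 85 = -1530 / 19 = -80.53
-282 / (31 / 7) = -1974 / 31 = -63.68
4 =4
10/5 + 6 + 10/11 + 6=164/11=14.91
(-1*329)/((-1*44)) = 329/44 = 7.48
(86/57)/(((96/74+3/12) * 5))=12728/65265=0.20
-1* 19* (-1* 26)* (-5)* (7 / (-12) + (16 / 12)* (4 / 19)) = 1495 / 2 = 747.50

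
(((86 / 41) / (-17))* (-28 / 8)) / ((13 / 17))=301 / 533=0.56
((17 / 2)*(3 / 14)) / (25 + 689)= 0.00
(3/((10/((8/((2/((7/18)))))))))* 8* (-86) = -321.07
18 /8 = 9 /4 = 2.25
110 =110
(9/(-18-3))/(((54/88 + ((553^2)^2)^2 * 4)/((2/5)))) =-264/53874315168262220997664705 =-0.00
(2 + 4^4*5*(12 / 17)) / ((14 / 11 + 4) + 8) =84667 / 1241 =68.22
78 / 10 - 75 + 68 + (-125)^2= 78129 / 5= 15625.80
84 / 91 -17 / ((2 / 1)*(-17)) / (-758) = 0.92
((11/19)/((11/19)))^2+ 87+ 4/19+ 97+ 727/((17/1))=73636/323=227.98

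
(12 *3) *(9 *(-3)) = -972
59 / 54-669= -667.91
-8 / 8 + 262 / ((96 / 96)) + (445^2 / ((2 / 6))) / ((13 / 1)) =597468 / 13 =45959.08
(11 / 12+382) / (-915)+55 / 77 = 4547 / 15372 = 0.30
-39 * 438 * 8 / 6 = -22776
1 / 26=0.04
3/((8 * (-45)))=-1/120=-0.01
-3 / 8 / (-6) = 1 / 16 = 0.06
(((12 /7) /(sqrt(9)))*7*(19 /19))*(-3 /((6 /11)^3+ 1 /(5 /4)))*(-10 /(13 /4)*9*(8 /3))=19166400 /20813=920.89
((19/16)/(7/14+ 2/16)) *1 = 19/10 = 1.90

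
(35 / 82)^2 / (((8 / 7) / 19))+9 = 647053 / 53792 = 12.03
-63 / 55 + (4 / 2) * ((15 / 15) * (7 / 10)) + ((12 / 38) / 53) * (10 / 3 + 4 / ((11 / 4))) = 15678 / 55385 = 0.28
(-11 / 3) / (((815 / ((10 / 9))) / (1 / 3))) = -22 / 13203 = -0.00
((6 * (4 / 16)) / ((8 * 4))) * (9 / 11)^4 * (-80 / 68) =-98415 / 3982352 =-0.02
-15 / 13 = -1.15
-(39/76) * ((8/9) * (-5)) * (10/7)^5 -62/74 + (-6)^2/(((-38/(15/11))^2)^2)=181284577655677381/14238305749748388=12.73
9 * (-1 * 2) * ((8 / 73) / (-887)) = 144 / 64751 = 0.00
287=287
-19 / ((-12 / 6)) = 19 / 2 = 9.50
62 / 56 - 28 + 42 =423 / 28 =15.11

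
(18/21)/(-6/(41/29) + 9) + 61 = 27837/455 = 61.18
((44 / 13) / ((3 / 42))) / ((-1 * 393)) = -616 / 5109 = -0.12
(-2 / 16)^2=1 / 64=0.02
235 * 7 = 1645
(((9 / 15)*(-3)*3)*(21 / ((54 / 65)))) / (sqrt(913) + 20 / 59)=53690 / 1059251-316771*sqrt(913) / 2118502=-4.47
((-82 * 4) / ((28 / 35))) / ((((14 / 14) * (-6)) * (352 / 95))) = 19475 / 1056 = 18.44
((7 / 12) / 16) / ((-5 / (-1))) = 7 / 960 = 0.01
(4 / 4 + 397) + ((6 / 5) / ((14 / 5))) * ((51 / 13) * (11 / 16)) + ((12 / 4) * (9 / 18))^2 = 584447 / 1456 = 401.41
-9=-9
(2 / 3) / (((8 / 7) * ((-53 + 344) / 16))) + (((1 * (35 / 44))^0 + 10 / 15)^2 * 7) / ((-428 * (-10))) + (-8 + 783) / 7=193113247 / 1743672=110.75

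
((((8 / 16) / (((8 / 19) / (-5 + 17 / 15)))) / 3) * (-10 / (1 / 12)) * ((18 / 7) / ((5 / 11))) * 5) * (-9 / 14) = -3339.73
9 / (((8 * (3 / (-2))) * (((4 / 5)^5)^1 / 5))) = -46875 / 4096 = -11.44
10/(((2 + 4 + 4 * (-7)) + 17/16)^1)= -0.48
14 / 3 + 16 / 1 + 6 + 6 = 98 / 3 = 32.67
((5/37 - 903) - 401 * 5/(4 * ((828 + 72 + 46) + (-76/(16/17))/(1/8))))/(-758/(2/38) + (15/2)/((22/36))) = 0.06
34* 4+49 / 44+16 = 6737 / 44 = 153.11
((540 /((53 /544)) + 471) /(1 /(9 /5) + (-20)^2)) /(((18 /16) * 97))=2549784 /18533305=0.14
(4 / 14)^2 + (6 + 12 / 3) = 10.08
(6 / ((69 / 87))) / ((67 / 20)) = 3480 / 1541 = 2.26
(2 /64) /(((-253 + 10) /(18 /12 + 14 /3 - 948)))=5651 /46656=0.12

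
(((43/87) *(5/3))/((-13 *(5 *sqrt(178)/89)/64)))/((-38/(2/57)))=1376 *sqrt(178)/3674619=0.00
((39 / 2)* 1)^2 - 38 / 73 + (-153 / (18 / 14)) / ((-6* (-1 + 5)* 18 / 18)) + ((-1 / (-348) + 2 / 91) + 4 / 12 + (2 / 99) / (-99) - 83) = 4562421226915 / 15105065976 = 302.05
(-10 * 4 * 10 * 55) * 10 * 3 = -660000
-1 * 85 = -85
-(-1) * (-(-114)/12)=19/2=9.50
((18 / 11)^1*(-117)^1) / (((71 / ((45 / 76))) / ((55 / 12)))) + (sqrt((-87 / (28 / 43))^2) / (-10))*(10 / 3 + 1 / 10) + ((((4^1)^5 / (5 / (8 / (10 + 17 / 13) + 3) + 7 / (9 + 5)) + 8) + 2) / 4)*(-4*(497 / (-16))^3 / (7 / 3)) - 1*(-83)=1411370368411408569 / 194843084800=7243625.66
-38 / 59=-0.64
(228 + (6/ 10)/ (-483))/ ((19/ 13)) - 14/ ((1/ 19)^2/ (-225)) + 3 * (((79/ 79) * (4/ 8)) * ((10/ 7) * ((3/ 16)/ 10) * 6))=278321583107/ 244720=1137306.24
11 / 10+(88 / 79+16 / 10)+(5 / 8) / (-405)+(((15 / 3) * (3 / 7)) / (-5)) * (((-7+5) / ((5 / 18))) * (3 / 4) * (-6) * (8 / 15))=-32191237 / 8958600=-3.59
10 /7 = 1.43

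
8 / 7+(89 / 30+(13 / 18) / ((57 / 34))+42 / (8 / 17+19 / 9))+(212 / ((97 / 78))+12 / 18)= 52820362373 / 275178330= 191.95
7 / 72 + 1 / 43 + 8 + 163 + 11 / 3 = 541141 / 3096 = 174.79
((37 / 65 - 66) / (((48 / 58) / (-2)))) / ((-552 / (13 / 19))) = -0.20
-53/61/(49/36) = -1908/2989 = -0.64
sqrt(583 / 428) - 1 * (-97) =sqrt(62381) / 214+97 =98.17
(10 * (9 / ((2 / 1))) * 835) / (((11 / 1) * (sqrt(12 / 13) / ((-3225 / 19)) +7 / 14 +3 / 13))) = 4200885000 * sqrt(39) / 724533403 +3386963531250 / 724533403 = 4710.89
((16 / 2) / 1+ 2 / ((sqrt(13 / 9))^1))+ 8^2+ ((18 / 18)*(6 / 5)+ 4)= 6*sqrt(13) / 13+ 386 / 5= 78.86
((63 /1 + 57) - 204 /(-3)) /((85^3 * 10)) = 94 /3070625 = 0.00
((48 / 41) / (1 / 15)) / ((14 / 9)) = 3240 / 287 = 11.29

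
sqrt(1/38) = sqrt(38)/38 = 0.16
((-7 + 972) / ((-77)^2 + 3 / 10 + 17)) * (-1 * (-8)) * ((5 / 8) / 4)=24125 / 118926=0.20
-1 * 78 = -78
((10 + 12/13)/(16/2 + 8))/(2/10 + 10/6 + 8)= 1065/15392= 0.07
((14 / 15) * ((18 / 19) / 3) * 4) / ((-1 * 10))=-56 / 475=-0.12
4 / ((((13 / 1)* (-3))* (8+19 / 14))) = -0.01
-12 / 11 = -1.09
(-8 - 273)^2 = 78961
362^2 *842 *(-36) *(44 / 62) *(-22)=1922547572352 / 31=62017663624.26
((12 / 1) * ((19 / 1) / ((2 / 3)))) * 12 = 4104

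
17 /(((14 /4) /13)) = 442 /7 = 63.14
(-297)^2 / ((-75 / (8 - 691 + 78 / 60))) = 200440251 / 250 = 801761.00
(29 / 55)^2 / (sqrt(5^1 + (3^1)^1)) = 841 * sqrt(2) / 12100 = 0.10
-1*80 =-80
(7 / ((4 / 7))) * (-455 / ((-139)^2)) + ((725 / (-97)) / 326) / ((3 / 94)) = -1.01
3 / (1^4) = 3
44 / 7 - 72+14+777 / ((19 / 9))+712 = 136769 / 133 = 1028.34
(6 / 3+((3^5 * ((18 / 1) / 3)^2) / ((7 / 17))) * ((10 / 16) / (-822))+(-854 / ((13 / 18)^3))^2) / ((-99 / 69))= -198958878985140991 / 55546917972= -3581816.71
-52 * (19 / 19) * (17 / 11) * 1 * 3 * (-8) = 21216 / 11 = 1928.73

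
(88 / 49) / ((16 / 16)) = 88 / 49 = 1.80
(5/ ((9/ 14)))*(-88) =-6160/ 9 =-684.44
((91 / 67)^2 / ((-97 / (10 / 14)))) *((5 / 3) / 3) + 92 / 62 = 179352437 / 121485807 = 1.48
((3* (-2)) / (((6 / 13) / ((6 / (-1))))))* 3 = 234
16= 16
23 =23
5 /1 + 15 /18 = 35 /6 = 5.83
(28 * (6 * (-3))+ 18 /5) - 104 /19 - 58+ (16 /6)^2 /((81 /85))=-38534272 /69255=-556.41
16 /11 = 1.45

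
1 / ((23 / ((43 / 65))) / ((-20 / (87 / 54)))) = -3096 / 8671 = -0.36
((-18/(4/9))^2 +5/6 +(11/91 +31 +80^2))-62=8747143/1092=8010.20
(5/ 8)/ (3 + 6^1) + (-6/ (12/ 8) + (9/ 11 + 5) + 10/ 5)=3079/ 792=3.89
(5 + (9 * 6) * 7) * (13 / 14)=4979 / 14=355.64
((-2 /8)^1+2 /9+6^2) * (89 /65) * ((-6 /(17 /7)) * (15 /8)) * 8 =-806785 /442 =-1825.31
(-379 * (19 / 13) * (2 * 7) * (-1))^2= 10163462596 / 169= 60138831.93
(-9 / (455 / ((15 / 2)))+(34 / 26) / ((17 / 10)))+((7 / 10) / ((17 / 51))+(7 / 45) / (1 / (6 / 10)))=19207 / 6825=2.81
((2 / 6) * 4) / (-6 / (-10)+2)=20 / 39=0.51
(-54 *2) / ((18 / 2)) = -12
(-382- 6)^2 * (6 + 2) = 1204352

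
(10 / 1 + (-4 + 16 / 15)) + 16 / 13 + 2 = 2008 / 195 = 10.30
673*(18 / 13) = 12114 / 13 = 931.85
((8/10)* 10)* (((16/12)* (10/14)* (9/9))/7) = 160/147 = 1.09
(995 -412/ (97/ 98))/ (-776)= -56139/ 75272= -0.75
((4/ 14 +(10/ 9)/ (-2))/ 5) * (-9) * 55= 187/ 7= 26.71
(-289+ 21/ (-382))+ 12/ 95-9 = -10811831/ 36290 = -297.93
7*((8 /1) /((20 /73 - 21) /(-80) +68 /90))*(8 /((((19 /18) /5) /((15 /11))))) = 31788288000 /11145761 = 2852.05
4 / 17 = 0.24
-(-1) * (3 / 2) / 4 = 3 / 8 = 0.38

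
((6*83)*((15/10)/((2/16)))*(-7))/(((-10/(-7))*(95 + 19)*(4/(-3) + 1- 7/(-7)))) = -36603/95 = -385.29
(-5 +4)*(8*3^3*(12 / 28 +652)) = -986472 / 7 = -140924.57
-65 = -65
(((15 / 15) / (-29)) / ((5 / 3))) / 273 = -0.00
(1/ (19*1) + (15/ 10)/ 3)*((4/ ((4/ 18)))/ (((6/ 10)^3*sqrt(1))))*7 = 6125/ 19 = 322.37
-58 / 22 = -29 / 11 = -2.64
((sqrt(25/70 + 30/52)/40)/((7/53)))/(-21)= -53 * sqrt(7735)/535080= -0.01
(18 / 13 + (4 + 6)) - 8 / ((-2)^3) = 161 / 13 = 12.38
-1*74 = -74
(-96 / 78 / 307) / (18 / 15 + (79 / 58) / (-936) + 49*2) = -334080 / 8266421071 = -0.00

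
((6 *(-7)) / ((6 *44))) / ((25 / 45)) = -63 / 220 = -0.29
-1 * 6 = -6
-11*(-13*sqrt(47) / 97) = 143*sqrt(47) / 97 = 10.11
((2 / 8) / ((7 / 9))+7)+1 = 233 / 28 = 8.32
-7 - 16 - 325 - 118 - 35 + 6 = -495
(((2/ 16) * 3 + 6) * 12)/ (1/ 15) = 2295/ 2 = 1147.50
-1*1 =-1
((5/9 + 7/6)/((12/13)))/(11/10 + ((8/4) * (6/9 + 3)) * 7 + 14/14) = 2015/57708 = 0.03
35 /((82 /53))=1855 /82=22.62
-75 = -75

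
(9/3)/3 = 1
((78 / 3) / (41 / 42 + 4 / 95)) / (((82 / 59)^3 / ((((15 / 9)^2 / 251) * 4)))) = 88775072750 / 210859595319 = 0.42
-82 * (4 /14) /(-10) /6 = 41 /105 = 0.39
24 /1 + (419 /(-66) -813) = -52493 /66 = -795.35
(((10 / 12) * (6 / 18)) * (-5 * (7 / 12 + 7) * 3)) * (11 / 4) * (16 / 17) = -25025 / 306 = -81.78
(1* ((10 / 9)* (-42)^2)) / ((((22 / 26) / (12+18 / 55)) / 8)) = 27640704 / 121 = 228435.57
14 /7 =2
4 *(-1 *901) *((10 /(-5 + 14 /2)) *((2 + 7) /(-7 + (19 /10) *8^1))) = -810900 /41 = -19778.05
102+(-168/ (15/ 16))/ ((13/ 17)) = -8602/ 65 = -132.34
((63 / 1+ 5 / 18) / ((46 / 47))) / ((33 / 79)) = 4229107 / 27324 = 154.78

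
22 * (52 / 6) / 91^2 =44 / 1911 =0.02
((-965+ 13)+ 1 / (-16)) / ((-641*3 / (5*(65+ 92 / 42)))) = 107468815 / 646128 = 166.33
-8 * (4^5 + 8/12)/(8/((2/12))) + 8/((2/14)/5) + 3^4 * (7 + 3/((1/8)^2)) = 146054/9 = 16228.22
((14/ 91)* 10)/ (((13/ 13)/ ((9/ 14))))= 90/ 91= 0.99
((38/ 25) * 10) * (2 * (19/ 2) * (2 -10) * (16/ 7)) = -184832/ 35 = -5280.91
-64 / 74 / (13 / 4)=-128 / 481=-0.27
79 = 79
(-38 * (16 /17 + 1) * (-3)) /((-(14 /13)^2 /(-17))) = 317889 /98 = 3243.77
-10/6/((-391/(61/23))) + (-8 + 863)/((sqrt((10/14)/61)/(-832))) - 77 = -142272 *sqrt(2135) - 2077078/26979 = -6573905.59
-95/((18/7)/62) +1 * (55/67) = -2289.73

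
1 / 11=0.09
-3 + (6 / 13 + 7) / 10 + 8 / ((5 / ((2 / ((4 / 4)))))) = 123 / 130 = 0.95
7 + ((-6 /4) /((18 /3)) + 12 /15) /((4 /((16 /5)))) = 186 /25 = 7.44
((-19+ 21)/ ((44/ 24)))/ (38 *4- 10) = 6/ 781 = 0.01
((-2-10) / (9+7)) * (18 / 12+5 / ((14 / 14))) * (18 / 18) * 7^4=-93639 / 8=-11704.88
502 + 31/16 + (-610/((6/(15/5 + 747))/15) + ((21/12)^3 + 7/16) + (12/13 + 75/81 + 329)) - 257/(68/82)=-436581742879/381888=-1143219.33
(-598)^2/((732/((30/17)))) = 894010/1037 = 862.11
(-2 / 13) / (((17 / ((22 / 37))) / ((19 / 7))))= -836 / 57239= -0.01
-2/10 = -1/5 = -0.20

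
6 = 6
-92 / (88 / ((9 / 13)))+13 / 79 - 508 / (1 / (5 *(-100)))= 5738863365 / 22594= 253999.44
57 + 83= 140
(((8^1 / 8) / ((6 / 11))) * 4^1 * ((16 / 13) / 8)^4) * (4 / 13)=1408 / 1113879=0.00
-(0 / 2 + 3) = -3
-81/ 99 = -9/ 11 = -0.82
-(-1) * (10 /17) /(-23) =-10 /391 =-0.03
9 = 9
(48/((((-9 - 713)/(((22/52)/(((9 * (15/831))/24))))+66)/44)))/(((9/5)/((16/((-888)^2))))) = 5362720/12264656067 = 0.00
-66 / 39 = -22 / 13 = -1.69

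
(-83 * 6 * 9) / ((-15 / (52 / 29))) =535.78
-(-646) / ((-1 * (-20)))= 323 / 10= 32.30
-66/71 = -0.93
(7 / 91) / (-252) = -1 / 3276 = -0.00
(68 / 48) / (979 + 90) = 17 / 12828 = 0.00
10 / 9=1.11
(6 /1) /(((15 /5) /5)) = 10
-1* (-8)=8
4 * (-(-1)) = 4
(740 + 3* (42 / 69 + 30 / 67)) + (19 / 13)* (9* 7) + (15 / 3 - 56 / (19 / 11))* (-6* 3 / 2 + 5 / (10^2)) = 8226603367 / 7612540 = 1080.66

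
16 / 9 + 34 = 35.78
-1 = -1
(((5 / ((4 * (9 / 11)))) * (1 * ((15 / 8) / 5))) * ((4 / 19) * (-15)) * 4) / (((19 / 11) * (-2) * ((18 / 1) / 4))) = 3025 / 6498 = 0.47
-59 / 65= -0.91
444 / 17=26.12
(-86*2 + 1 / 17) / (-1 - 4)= 2923 / 85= 34.39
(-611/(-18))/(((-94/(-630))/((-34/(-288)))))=7735/288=26.86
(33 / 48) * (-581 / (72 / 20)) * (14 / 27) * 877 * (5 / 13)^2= -4904293625 / 657072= -7463.86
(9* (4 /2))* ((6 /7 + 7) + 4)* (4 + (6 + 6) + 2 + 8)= 5549.14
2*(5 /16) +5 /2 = 25 /8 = 3.12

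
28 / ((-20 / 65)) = -91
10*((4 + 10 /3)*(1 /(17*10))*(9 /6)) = 11 /17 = 0.65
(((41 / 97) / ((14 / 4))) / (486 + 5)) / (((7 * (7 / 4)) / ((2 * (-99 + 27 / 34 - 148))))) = -2745688 / 277713037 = -0.01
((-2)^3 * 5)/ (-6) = 20/ 3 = 6.67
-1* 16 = -16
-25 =-25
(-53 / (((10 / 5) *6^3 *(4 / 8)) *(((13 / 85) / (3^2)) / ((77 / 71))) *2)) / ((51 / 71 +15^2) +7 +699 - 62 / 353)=-17492915 / 2081240928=-0.01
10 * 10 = 100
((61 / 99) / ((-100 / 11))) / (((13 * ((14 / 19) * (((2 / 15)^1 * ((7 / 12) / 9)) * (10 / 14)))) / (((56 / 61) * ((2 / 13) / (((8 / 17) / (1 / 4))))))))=-2907 / 33800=-0.09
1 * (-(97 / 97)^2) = -1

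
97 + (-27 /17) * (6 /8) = 6515 /68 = 95.81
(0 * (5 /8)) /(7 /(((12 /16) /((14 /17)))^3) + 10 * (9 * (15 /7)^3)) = 0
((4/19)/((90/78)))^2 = 2704/81225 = 0.03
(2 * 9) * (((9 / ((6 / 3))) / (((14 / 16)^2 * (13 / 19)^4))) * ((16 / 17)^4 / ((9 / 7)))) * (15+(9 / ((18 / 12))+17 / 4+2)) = 134055094910976 / 16698102967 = 8028.16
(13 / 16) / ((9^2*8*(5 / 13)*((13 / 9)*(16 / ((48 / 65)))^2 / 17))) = 17 / 208000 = 0.00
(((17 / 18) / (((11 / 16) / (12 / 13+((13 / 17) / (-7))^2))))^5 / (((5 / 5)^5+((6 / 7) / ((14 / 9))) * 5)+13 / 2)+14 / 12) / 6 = 87579459017094942728562114462383 / 348553115783106906845835345623940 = 0.25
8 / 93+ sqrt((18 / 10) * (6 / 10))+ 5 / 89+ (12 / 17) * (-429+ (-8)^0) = -42490663 / 140709+ 3 * sqrt(3) / 5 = -300.94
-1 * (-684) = 684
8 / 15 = 0.53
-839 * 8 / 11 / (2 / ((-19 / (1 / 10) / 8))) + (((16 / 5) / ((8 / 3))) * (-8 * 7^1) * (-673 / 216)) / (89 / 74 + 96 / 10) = 410699639 / 56529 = 7265.29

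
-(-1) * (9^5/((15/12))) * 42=9920232/5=1984046.40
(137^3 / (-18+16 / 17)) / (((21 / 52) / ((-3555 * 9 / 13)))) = 186479662266 / 203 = 918619025.94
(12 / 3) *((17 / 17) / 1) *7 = 28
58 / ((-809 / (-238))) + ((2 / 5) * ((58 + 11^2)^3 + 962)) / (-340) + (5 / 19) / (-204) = -31041093503 / 4611300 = -6731.53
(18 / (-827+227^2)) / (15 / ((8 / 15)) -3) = 24 / 1698517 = 0.00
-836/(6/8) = -3344/3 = -1114.67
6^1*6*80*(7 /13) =20160 /13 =1550.77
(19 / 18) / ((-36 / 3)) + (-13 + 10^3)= 213173 / 216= 986.91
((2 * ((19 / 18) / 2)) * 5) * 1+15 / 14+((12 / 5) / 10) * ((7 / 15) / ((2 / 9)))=53969 / 7875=6.85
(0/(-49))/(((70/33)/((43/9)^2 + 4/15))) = 0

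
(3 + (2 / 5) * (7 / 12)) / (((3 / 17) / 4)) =3298 / 45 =73.29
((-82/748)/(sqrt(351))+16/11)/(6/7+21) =112/1683 - 287 * sqrt(39)/6694974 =0.07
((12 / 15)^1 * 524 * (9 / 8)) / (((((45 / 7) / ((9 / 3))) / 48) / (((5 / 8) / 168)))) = 393 / 10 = 39.30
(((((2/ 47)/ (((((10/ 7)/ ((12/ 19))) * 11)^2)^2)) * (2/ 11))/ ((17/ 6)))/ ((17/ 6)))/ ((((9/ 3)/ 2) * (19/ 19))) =298722816/ 178177781675183125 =0.00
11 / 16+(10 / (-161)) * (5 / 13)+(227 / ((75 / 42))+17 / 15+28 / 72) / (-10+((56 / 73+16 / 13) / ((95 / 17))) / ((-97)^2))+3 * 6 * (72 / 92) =12056278449230653 / 6391508416478640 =1.89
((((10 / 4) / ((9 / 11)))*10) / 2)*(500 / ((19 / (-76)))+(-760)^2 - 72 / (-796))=8793890.27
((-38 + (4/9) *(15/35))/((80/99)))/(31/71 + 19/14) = -930171/35660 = -26.08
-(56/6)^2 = -784/9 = -87.11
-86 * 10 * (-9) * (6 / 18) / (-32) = -645 / 8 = -80.62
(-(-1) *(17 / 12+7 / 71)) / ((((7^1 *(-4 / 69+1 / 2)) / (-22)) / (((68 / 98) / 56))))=-0.13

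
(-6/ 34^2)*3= -9/ 578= -0.02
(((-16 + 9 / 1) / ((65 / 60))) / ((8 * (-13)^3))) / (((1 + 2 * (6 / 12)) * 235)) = 21 / 26847340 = 0.00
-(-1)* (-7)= -7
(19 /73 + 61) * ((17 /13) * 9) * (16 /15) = 280704 /365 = 769.05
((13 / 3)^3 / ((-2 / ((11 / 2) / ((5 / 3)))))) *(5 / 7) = -24167 / 252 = -95.90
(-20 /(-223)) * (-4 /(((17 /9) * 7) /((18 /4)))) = -3240 /26537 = -0.12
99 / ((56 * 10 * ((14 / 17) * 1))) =1683 / 7840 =0.21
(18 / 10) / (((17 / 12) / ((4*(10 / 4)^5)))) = 16875 / 34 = 496.32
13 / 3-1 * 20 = -47 / 3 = -15.67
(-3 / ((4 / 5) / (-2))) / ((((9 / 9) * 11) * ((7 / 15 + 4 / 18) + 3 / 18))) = 675 / 847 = 0.80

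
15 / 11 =1.36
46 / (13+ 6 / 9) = 138 / 41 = 3.37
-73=-73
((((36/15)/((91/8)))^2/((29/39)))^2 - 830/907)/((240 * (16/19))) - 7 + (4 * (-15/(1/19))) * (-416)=176138851801691336992691/371418381843600000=474233.00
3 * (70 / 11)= 210 / 11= 19.09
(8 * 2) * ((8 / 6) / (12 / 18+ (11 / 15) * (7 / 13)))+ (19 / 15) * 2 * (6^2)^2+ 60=3481012 / 1035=3363.30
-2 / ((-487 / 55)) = 110 / 487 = 0.23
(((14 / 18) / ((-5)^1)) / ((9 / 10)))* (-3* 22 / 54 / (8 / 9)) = 77 / 324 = 0.24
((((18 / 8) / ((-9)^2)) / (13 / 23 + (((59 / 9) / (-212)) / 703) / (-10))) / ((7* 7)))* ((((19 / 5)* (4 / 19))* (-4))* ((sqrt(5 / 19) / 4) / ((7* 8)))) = -45103* sqrt(95) / 59810102611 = -0.00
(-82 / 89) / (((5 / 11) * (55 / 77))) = -6314 / 2225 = -2.84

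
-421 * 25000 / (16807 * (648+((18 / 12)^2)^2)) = -168400000 / 175616343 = -0.96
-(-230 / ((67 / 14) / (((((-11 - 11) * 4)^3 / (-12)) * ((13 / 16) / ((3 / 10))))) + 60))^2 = -19867102523107840000 / 1352015940725413209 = -14.69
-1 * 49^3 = -117649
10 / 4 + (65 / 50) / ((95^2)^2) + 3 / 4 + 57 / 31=256976722681 / 50499387500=5.09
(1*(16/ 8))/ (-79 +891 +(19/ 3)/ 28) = 168/ 68227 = 0.00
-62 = -62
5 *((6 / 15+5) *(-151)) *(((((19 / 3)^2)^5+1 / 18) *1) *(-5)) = 9257910054233065 / 4374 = 2116577515828.32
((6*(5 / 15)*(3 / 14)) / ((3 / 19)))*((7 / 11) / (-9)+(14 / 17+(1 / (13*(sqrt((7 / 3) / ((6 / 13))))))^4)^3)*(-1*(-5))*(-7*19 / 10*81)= -10198926280253222617289440122767529 / 1430006549519844429016845968006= -7132.08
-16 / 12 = -4 / 3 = -1.33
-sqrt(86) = -9.27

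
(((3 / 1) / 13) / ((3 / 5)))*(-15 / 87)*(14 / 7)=-50 / 377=-0.13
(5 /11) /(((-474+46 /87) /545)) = -237075 /453112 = -0.52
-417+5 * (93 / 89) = -36648 / 89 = -411.78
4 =4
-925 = -925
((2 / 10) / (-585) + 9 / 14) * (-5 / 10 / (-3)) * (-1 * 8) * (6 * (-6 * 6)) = 420976 / 2275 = 185.04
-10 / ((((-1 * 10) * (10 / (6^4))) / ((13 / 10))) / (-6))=-25272 / 25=-1010.88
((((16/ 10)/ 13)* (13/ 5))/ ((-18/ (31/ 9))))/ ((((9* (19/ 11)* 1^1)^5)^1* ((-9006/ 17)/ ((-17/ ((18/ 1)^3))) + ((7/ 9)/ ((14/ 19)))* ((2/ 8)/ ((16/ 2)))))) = -33579192064/ 90477877724527275540675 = -0.00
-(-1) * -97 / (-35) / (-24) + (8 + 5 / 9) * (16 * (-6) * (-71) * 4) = 195937183 / 840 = 233258.55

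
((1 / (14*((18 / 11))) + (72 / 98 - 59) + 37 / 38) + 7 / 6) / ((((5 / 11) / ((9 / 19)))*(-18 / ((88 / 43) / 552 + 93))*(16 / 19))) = 2852665078901 / 7955357760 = 358.58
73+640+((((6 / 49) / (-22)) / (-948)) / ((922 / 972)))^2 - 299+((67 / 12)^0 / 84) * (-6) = 637997474653260019 / 1541322630741124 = 413.93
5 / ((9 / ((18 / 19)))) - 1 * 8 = -142 / 19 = -7.47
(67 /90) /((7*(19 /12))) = 134 /1995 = 0.07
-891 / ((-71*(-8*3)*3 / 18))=-3.14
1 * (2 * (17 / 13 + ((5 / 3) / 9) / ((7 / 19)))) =8896 / 2457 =3.62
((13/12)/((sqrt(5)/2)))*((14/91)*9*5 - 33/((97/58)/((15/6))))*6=-10695*sqrt(5)/97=-246.54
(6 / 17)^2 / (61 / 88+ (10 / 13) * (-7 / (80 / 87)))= -20592 / 853417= -0.02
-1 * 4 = -4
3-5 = -2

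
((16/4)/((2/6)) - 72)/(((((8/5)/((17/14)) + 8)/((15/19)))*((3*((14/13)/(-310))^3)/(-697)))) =-12117607017546875/430122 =-28172488311.56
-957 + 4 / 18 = -8611 / 9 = -956.78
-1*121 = -121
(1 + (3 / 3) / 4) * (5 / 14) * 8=25 / 7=3.57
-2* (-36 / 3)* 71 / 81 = 21.04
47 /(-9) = -47 /9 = -5.22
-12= -12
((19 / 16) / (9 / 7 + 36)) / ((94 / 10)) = 665 / 196272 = 0.00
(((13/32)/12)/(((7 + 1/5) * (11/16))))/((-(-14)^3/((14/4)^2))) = 65/2128896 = 0.00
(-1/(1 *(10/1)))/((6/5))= -1/12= -0.08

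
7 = 7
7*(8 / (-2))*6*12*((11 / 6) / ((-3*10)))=123.20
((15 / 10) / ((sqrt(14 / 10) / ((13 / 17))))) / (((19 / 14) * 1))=39 * sqrt(35) / 323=0.71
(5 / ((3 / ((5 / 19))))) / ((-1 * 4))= -25 / 228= -0.11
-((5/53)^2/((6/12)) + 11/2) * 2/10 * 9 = -278991/28090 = -9.93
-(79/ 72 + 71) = -5191/ 72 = -72.10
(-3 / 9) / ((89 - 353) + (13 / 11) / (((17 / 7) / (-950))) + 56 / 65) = 12155 / 26453094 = 0.00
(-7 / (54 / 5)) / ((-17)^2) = -35 / 15606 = -0.00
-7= -7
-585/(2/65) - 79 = -19091.50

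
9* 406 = 3654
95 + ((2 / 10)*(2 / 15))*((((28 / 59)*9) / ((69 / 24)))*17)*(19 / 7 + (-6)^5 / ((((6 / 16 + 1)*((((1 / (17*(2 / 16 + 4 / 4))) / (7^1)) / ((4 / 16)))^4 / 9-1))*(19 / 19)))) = 17258287015207025789489 / 4418886998931465775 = 3905.57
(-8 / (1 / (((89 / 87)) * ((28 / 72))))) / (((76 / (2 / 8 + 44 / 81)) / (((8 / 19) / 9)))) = -320222 / 206061327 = -0.00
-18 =-18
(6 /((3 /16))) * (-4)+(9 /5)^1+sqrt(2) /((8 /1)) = -631 /5+sqrt(2) /8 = -126.02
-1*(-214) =214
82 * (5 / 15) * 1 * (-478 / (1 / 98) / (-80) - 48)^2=4738944041 / 600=7898240.07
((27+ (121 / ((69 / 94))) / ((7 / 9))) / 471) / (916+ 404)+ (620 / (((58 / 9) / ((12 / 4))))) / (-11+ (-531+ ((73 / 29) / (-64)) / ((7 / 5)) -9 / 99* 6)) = -458416755271789 / 862393589229480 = -0.53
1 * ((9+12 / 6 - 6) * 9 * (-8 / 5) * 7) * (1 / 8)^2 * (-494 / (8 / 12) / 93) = 15561 / 248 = 62.75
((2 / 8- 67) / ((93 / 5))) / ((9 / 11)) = -4895 / 1116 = -4.39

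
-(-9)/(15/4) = 12/5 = 2.40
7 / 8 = 0.88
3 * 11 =33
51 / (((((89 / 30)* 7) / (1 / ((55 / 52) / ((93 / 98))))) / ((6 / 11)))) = 1.20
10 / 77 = 0.13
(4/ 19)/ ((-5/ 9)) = -36/ 95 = -0.38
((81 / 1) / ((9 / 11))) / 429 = 3 / 13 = 0.23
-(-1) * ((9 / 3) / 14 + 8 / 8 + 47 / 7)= 111 / 14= 7.93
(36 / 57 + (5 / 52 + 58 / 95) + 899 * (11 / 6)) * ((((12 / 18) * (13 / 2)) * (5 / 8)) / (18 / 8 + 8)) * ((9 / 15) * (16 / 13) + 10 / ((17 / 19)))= 160925799529 / 30988620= 5193.06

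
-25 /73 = -0.34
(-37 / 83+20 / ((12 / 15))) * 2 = 4076 / 83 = 49.11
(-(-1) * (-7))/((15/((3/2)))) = -7/10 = -0.70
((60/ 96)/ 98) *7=5/ 112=0.04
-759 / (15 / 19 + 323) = -14421 / 6152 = -2.34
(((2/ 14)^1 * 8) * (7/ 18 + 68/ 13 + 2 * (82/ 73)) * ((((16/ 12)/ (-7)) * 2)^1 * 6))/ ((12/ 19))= -40848784/ 1255527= -32.54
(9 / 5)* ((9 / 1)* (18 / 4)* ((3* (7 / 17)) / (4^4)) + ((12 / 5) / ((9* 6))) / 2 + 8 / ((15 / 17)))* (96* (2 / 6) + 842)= 1589142197 / 108800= 14606.09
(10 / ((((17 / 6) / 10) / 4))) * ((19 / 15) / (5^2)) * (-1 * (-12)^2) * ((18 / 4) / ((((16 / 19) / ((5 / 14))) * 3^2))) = -25992 / 119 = -218.42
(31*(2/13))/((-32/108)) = -837/52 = -16.10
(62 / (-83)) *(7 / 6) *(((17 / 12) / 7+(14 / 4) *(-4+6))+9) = -42191 / 2988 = -14.12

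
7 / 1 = 7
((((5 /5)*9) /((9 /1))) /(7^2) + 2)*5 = 495 /49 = 10.10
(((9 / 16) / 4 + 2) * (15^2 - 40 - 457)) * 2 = -1164.50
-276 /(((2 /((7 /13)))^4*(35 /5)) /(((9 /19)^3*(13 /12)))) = -5751081 /241107568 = -0.02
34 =34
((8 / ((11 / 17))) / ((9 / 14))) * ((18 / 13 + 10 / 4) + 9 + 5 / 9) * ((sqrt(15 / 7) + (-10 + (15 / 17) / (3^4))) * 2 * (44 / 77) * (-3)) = 922868800 / 104247 - 3421760 * sqrt(105) / 27027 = 7555.40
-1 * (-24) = 24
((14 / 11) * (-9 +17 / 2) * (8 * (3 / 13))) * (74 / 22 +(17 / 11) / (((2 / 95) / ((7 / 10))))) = -9198 / 143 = -64.32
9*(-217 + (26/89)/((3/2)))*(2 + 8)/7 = -1736610/623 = -2787.50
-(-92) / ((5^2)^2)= 92 / 625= 0.15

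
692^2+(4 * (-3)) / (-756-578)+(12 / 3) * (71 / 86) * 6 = 13734866926 / 28681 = 478883.82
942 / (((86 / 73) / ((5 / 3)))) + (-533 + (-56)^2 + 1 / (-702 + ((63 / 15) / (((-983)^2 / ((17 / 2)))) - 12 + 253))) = 753867995685052 / 191547453119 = 3935.67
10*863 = 8630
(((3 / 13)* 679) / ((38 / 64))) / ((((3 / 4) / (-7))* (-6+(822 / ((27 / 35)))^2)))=-24639552 / 11358000329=-0.00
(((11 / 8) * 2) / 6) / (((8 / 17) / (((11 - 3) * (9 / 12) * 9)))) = 1683 / 32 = 52.59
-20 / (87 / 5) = -100 / 87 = -1.15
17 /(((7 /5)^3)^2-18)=-265625 /163601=-1.62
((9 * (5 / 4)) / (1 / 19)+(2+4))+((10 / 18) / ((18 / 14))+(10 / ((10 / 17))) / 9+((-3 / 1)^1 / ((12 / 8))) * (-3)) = 73895 / 324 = 228.07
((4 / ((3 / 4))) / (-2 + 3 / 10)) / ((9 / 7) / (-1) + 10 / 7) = -1120 / 51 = -21.96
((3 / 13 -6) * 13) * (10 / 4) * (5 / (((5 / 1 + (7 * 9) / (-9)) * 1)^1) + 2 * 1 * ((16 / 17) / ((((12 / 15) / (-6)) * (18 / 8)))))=111875 / 68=1645.22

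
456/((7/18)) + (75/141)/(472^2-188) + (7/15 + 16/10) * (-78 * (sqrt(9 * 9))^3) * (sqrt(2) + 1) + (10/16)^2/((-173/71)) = -587574 * sqrt(2)/5-117919959398571123/1013559722560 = -282533.41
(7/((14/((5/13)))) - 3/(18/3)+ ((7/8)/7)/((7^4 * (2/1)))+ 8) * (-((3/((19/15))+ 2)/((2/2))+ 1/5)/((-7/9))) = 1071810027/23721880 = 45.18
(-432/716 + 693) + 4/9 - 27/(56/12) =687.06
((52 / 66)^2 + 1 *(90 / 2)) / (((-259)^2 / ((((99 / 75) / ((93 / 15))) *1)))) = 49681 / 343119315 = 0.00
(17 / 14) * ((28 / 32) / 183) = 0.01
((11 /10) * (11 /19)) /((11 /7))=77 /190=0.41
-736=-736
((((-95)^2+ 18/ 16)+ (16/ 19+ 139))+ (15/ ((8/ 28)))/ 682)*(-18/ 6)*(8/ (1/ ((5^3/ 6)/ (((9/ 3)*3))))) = -509224.67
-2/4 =-1/2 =-0.50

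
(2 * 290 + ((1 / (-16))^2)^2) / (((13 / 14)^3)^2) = 4471942138769 / 4942652416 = 904.77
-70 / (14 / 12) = -60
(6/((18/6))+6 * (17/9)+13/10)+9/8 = 1891/120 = 15.76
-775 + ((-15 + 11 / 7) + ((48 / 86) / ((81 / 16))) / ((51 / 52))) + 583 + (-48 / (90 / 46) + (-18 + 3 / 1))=-507422417 / 2072385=-244.85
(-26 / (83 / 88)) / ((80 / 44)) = -6292 / 415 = -15.16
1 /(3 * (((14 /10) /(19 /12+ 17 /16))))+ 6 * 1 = 6683 /1008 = 6.63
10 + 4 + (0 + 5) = 19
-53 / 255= -0.21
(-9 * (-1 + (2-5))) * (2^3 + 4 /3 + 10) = 696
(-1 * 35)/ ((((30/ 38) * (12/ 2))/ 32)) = -2128/ 9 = -236.44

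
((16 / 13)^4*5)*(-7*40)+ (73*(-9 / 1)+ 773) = -88437324 / 28561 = -3096.44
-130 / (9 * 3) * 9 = -130 / 3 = -43.33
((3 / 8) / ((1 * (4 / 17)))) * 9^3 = 37179 / 32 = 1161.84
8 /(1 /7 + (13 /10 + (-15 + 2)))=-560 /809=-0.69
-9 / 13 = -0.69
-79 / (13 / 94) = -7426 / 13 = -571.23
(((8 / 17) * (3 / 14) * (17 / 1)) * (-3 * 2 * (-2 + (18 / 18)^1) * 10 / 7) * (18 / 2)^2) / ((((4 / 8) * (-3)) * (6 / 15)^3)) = -607500 / 49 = -12397.96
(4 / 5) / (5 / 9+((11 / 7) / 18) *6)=63 / 85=0.74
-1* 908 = -908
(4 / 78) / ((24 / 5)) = 5 / 468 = 0.01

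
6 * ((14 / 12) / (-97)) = -7 / 97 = -0.07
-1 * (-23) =23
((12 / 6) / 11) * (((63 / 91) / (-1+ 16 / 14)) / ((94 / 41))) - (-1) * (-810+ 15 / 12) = -21732103 / 26884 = -808.37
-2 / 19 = -0.11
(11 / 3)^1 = 11 / 3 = 3.67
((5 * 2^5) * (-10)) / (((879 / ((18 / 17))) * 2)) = -4800 / 4981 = -0.96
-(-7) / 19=7 / 19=0.37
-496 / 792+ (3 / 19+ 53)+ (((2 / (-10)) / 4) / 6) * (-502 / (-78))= 5703309 / 108680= 52.48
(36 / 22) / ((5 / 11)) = 18 / 5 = 3.60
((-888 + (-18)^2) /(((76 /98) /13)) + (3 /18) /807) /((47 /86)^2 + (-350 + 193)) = 3216475317682 /53311139037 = 60.33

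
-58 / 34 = -29 / 17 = -1.71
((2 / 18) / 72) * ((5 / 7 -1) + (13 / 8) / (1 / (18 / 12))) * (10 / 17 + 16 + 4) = 6025 / 88128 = 0.07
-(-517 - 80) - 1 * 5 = 592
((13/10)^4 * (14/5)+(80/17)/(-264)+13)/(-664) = -294234047/9312600000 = -0.03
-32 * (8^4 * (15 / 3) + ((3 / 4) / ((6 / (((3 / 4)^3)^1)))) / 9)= -655360.19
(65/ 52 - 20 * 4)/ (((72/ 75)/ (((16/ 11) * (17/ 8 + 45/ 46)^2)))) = -855857625/ 744832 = -1149.06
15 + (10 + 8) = 33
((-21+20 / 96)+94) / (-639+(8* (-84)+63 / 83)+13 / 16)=-0.06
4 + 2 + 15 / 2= 13.50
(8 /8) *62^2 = 3844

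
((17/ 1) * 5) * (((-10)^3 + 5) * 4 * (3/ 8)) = -253725/ 2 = -126862.50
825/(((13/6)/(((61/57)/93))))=33550/7657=4.38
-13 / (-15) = 13 / 15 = 0.87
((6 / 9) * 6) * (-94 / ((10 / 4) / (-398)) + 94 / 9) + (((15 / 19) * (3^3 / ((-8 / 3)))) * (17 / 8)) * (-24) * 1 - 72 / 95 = 412505929 / 6840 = 60307.88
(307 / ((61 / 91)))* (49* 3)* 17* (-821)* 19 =-1089037368237 / 61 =-17853071610.44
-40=-40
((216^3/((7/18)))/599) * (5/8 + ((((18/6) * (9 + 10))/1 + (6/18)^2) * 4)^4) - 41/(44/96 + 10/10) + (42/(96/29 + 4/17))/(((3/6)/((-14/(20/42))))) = 215892521744155571505/1832341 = 117823331871172.22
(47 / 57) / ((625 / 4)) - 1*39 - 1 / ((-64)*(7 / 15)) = -38.96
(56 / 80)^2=49 / 100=0.49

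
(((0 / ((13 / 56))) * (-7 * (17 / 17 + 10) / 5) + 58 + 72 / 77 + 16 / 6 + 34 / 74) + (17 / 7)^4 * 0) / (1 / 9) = 1591311 / 2849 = 558.55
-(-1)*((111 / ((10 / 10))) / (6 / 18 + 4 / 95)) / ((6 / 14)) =689.86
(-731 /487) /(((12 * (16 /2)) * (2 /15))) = -3655 /31168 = -0.12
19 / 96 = 0.20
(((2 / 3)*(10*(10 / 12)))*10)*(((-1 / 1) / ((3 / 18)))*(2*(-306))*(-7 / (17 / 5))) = -420000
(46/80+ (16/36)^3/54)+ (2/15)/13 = 6006833/10235160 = 0.59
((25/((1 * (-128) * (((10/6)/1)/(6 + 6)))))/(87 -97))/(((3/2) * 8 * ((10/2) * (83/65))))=0.00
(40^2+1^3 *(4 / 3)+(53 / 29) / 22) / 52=3065111 / 99528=30.80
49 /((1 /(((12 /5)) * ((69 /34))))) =20286 /85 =238.66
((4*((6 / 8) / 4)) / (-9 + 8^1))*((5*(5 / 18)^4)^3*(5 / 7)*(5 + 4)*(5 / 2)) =-762939453125 / 2399353976291328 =-0.00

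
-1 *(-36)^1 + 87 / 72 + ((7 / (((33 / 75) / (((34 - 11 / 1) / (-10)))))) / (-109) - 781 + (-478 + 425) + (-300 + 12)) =-1084.46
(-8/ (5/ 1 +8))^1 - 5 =-5.62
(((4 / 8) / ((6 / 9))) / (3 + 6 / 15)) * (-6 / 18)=-5 / 68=-0.07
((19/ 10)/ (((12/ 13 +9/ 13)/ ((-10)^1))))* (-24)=1976/ 7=282.29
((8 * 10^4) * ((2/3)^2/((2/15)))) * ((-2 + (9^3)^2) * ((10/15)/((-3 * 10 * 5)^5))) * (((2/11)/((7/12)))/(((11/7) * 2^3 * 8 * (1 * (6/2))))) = -1062878/826959375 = -0.00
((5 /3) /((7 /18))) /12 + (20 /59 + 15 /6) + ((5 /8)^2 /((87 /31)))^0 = 1733 /413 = 4.20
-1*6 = -6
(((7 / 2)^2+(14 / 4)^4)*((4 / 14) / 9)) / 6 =371 / 432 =0.86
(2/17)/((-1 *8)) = -0.01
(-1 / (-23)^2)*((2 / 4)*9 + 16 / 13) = -149 / 13754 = -0.01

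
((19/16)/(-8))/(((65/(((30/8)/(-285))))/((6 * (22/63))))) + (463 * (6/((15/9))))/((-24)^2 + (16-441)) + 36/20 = 338713853/26382720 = 12.84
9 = 9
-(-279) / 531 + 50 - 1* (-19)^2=-18318 / 59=-310.47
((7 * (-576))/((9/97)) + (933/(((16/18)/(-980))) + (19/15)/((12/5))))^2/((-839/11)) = -16385456073336779/1087344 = -15069247702.05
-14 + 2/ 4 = -13.50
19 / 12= 1.58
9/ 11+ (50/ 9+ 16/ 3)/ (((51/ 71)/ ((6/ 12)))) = 42400/ 5049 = 8.40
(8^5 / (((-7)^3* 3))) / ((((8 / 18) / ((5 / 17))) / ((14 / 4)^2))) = -30720 / 119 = -258.15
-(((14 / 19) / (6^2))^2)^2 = -0.00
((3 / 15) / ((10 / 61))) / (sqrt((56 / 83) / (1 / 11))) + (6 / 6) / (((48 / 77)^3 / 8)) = 61 * sqrt(12782) / 15400 + 456533 / 13824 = 33.47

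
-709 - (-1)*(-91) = -800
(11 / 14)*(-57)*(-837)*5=2623995 / 14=187428.21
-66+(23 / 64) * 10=-1997 / 32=-62.41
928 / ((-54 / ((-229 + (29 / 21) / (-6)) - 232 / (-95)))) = 3897.39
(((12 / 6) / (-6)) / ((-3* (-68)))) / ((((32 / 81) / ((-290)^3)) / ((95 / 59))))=2606574375 / 16048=162423.63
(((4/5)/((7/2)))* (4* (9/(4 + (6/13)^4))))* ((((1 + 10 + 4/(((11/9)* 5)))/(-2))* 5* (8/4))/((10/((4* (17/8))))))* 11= -5602125906/5054875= -1108.26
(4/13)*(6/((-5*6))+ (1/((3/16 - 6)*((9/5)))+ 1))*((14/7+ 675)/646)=3991592/17572815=0.23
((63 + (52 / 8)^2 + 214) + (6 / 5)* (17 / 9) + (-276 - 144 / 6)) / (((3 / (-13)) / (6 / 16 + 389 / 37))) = -54091609 / 53280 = -1015.23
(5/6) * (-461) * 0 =0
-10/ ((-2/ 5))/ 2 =25/ 2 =12.50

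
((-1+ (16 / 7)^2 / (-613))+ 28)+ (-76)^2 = 174304455 / 30037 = 5802.99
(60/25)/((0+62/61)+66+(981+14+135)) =366/182545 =0.00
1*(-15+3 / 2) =-27 / 2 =-13.50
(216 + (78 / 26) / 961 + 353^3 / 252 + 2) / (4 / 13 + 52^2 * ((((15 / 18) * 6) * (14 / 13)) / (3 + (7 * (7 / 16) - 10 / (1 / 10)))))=-91886010032479 / 81328568944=-1129.81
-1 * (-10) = 10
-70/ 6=-35/ 3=-11.67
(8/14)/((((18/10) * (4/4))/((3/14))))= 10/147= 0.07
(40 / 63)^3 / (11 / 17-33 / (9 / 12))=-1088000 / 184284639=-0.01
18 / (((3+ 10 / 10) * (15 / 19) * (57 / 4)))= 2 / 5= 0.40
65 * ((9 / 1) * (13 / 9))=845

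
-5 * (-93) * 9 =4185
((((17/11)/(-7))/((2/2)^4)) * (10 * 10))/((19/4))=-6800/1463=-4.65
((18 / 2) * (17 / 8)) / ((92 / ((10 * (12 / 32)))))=2295 / 2944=0.78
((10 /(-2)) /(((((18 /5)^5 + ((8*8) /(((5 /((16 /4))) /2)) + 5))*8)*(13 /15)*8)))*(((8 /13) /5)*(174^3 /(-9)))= 1143234375 /125352539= 9.12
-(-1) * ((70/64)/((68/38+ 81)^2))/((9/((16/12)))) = 12635/534455064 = 0.00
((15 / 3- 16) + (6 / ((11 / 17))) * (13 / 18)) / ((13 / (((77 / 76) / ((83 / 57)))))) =-0.23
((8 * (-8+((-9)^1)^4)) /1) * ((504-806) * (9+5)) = -221648672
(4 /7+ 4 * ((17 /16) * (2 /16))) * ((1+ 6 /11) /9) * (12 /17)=247 /1848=0.13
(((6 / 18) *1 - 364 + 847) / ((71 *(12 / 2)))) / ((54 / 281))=5.90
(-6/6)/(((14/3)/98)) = -21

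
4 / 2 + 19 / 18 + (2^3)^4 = 73783 / 18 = 4099.06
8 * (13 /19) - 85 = -1511 /19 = -79.53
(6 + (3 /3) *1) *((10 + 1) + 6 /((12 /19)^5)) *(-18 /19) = -468.89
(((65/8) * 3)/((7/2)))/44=195/1232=0.16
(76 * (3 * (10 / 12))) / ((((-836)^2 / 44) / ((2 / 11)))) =5 / 2299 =0.00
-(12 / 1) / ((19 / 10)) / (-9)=40 / 57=0.70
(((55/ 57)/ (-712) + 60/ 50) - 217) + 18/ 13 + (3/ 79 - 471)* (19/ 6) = -355486009097/ 208398840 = -1705.80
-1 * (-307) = 307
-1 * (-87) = 87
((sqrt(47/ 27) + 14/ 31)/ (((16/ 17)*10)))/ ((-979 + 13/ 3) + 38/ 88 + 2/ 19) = -3553*sqrt(141)/ 293174040 -74613/ 1514732540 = -0.00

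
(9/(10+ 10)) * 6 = 27/10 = 2.70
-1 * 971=-971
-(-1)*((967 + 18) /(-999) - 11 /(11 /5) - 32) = -37948 /999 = -37.99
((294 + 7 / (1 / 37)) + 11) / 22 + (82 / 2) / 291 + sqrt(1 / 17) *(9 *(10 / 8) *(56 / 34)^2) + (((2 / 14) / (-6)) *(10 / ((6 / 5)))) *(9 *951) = -74948593 / 44814 + 8820 *sqrt(17) / 4913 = -1665.04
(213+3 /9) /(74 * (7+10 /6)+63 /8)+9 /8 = 181189 /124648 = 1.45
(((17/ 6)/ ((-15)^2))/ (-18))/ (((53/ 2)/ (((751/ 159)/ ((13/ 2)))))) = -12767/ 665522325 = -0.00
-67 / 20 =-3.35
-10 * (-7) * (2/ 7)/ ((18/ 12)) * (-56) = -2240/ 3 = -746.67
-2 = -2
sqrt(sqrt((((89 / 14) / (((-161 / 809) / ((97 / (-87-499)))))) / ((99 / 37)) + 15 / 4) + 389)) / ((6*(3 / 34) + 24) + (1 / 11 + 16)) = 17*sqrt(21)*74129^(3 / 4)*806496847^(1 / 4) / 537489162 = 0.11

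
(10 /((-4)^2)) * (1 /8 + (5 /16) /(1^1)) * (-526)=-9205 /64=-143.83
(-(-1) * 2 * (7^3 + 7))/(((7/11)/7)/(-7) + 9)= 13475/173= 77.89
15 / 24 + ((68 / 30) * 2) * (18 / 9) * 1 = 1163 / 120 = 9.69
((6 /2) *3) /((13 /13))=9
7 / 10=0.70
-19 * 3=-57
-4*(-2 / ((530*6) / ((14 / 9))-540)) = 28 / 5265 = 0.01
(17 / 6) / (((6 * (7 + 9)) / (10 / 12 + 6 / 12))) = 0.04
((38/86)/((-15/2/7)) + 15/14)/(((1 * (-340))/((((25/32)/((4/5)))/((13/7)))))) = -29755/29193216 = -0.00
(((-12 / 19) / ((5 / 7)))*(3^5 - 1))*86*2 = -3496416 / 95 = -36804.38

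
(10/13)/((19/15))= 150/247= 0.61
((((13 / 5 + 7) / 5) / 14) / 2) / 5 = 12 / 875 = 0.01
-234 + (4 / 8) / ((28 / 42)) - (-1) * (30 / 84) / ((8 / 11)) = -26069 / 112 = -232.76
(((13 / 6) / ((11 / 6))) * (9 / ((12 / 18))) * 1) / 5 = 351 / 110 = 3.19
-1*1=-1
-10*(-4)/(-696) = -5/87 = -0.06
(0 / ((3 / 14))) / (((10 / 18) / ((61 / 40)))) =0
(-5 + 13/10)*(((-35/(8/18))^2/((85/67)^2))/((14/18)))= -847572579/46240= -18329.86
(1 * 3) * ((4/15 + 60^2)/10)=1080.08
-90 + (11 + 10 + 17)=-52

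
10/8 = 5/4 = 1.25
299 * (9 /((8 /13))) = 4372.88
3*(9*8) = 216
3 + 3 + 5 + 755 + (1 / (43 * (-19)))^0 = 767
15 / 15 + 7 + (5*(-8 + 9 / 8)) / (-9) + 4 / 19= 16457 / 1368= 12.03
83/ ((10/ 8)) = 332/ 5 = 66.40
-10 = -10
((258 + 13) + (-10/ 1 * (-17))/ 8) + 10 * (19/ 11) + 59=16215/ 44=368.52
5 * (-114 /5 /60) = -19 /10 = -1.90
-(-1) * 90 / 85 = 18 / 17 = 1.06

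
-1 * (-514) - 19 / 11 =5635 / 11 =512.27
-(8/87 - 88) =7648/87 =87.91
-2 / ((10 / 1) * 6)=-1 / 30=-0.03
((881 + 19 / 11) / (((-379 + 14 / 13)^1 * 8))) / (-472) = 63115 / 102033184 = 0.00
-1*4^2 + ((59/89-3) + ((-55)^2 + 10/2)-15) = 266703/89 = 2996.66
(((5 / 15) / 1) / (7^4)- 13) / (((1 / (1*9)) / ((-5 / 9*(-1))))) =-468190 / 7203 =-65.00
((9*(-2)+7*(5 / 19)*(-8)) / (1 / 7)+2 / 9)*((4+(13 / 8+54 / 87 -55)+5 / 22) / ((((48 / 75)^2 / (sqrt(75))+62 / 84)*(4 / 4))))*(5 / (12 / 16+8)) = 1467694838945312500 / 169942508399631 -54299027641600000*sqrt(3) / 169942508399631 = 8083.01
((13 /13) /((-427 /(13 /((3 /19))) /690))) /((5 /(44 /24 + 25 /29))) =-380627 /5307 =-71.72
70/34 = 35/17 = 2.06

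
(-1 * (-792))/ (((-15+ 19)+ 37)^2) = 792/ 1681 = 0.47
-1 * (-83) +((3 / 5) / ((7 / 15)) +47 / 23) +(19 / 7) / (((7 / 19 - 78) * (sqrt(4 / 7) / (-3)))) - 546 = -74007 / 161 +1083 * sqrt(7) / 20650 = -459.53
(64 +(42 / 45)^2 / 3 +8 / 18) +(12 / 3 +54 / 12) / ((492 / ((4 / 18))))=7166569 / 110700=64.74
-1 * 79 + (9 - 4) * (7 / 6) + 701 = 3767 / 6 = 627.83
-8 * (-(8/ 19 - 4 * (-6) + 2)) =4016/ 19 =211.37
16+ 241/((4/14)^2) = 11873/4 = 2968.25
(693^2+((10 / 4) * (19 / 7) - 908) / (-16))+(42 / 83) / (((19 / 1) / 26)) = 169667140369 / 353248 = 480306.02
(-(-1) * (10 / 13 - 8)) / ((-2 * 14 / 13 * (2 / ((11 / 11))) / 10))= 235 / 14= 16.79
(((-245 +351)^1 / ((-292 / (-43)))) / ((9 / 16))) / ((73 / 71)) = 26.99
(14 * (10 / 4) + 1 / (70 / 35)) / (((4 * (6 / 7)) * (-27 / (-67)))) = 33299 / 1296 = 25.69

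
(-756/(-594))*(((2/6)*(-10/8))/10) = -7/132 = -0.05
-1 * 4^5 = -1024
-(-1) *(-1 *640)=-640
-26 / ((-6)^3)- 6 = -635 / 108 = -5.88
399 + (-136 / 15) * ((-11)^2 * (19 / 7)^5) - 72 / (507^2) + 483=-1157415349276414 / 7200370905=-160743.85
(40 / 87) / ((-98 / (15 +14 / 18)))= -2840 / 38367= -0.07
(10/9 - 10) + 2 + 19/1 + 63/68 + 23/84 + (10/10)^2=30655/2142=14.31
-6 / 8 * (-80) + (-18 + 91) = 133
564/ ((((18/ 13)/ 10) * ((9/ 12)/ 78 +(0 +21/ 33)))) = 13979680/ 2217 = 6305.67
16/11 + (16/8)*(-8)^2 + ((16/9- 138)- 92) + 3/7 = -68149/693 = -98.34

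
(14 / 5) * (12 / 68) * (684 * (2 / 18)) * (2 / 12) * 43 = 22876 / 85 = 269.13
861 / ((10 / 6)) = 2583 / 5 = 516.60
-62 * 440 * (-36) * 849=833785920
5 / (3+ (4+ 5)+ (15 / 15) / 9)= 45 / 109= 0.41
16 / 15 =1.07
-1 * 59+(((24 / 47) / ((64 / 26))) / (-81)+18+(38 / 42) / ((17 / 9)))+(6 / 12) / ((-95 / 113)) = -2359540291 / 57384180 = -41.12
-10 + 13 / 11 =-8.82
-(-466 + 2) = 464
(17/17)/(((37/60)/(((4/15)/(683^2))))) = 16/17260093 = 0.00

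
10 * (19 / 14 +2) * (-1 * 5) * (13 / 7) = -15275 / 49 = -311.73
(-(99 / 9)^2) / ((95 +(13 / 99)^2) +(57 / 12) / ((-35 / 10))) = -16602894 / 12851477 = -1.29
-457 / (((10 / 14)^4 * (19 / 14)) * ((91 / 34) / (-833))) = 62153025508 / 154375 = 402610.69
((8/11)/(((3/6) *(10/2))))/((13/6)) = 96/715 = 0.13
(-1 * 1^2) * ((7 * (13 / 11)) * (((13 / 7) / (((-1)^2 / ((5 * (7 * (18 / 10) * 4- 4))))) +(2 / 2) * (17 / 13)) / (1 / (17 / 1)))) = -668559 / 11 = -60778.09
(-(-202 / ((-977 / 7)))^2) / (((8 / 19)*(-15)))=9497131 / 28635870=0.33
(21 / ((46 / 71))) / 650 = 1491 / 29900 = 0.05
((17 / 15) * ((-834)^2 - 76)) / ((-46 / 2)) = -34270.03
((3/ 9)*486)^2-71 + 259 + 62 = 26494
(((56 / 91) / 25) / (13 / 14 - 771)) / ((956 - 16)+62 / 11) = -0.00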